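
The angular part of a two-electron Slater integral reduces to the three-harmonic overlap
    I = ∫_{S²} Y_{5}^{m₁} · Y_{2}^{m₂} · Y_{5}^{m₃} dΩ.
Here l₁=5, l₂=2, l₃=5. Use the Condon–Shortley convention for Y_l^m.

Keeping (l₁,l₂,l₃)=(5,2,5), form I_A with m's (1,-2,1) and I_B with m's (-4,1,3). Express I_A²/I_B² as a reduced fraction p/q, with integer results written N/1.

50/49

Shared (l₁,l₂,l₃)=(5,2,5): N and (l;000)² cancel in I_A²/I_B².
A: Δ = 2!·8!·2!/13! = 1/38610; Racah Σ t=0..0: t=0:+1/2304 = 1/2304; ⇒ 3j(5 2 5; 1 -2 1)² = 5/143, sgn +1
B: Δ = 2!·8!·2!/13! = 1/38610; Racah Σ t=1..2: t=1:−1/80640 t=2:+1/10080 = 1/11520; ⇒ 3j(5 2 5; -4 1 3)² = 49/1430, sgn +1
I_A²/I_B² = (5/143)/(49/1430) = 50/49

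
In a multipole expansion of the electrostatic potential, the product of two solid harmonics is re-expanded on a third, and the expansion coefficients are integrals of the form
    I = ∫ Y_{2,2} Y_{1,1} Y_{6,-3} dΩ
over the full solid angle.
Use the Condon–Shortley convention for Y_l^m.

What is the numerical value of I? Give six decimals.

|2−1|≤6≤2+1 violated ⇒ I = 0

0.000000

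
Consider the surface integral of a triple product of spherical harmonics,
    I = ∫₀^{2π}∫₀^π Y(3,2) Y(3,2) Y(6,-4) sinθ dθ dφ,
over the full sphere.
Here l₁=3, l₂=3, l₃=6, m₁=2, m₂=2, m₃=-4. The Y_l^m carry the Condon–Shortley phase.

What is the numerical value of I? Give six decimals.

0.266131

Rules hold: Σm=0, L=12 even, 0≤6≤6.
N = 7·7·13 = 637
Δ = 0!·6!·6!/13! = 1/12012
Racah Σ t=0..0: t=0:+1/1296 = 1/1296
⇒ 3j(3 3 6; 0 0 0)² = 100/3003, sgn +1
Racah Σ t=0..0: t=0:+1/14400 = 1/14400
⇒ 3j(3 3 6; 2 2 -4)² = 6/143, sgn +1
4πI² = N·(3j₀)²·(3jₘ)² = 1400/1573
I = +1·√(0.890019/4π) = 0.26613055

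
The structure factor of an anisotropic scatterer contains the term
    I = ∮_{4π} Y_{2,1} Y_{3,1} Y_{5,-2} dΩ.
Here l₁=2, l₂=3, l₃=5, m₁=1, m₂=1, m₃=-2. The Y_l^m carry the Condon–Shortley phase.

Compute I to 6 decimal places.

Rules hold: Σm=0, L=10 even, 1≤5≤5.
N = 5·7·11 = 385
Δ = 0!·4!·6!/11! = 1/2310
Racah Σ t=0..0: t=0:+1/144 = 1/144
⇒ 3j(2 3 5; 0 0 0)² = 10/231, sgn -1
Racah Σ t=0..0: t=0:+1/288 = 1/288
⇒ 3j(2 3 5; 1 1 -2)² = 1/22, sgn -1
4πI² = N·(3j₀)²·(3jₘ)² = 25/33
I = +1·√(0.757576/4π) = 0.24553200

0.245532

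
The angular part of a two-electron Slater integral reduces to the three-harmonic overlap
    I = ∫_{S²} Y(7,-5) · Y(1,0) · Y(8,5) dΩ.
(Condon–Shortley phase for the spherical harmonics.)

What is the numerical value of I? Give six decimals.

Checks pass: Σm=0; 16 even; l₃=8∈[6,8].
(2·7+1)(2·1+1)(2·8+1) = 765
Δ: 0! 14! 2! / 17! → 1/2040
sum: t=0:+1/25401600 = 1/25401600
3j²(7 1 8; 0 0 0) = Δ·Π!·Σ² = 8/255  (sign +1)
sum: t=0:+1/958003200 = 1/958003200
3j²(7 1 8; -5 0 5) = Δ·Π!·Σ² = 13/680  (sign -1)
combine: 4πI² = 765·8/255·13/680 = 39/85
take √, sign -1: I = -0.19108118

-0.191081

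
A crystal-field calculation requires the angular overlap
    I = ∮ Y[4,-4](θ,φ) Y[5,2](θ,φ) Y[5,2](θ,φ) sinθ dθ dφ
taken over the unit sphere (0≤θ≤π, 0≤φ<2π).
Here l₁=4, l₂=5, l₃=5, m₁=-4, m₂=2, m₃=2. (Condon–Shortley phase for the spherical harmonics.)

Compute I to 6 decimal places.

0.181552

Checks pass: Σm=0; 14 even; l₃=5∈[1,9].
(2·4+1)(2·5+1)(2·5+1) = 1089
Δ: 4! 4! 6! / 15! → 1/3153150
sum: t=0:+1/69120 t=1:−1/1728 t=2:+1/576 t=3:−1/1728 t=4:+1/69120 = 7/11520
3j²(4 5 5; 0 0 0) = Δ·Π!·Σ² = 2/143  (sign -1)
sum: t=4:+1/20736 = 1/20736
3j²(4 5 5; -4 2 2) = Δ·Π!·Σ² = 35/1287  (sign -1)
combine: 4πI² = 1089·2/143·35/1287 = 70/169
take √, sign +1: I = 0.18155187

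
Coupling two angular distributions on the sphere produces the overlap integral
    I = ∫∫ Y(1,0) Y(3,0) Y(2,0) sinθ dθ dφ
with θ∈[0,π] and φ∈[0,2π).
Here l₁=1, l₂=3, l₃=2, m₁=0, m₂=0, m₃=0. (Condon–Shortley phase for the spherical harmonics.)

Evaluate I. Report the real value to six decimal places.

0.247767

Rules hold: Σm=0, L=6 even, 2≤2≤4.
N = 3·7·5 = 105
Δ = 2!·0!·4!/7! = 1/105
Racah Σ t=1..1: t=1:−1/4 = -1/4
⇒ 3j(1 3 2; 0 0 0)² = 3/35, sgn -1
(m-triple is (0,0,0) — same symbol as above.)
4πI² = N·(3j₀)²·(3jₘ)² = 27/35
I = +1·√(0.771429/4π) = 0.24776670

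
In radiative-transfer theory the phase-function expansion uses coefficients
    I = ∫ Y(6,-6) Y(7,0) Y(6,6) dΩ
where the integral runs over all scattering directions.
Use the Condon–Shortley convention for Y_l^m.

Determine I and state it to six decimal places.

0.000000

L=19 odd ⇒ parity kills the (l;000) factor ⇒ I = 0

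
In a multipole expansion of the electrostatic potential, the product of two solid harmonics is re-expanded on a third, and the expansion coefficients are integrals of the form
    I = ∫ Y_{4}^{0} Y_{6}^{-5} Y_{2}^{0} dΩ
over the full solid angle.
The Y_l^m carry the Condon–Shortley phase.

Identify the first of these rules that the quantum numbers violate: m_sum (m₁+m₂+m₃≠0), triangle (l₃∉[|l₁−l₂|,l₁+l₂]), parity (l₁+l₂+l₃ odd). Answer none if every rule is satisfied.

m_sum

azimuthal sum: 0 − 5 + 0 = -5  ✗
2 ≤ 2 ≤ 10 (triangle on l)
L = 4 + 6 + 2 = 12 (even)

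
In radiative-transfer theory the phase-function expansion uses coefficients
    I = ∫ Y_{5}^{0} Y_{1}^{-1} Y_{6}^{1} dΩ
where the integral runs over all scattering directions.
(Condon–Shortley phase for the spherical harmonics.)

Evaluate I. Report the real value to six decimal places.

-0.187239

m-sum 0 ✓  L=12 even ✓  4≤6≤6 ✓
Π(2lᵢ+1) = 11×3×13 = 429
triangle coeff Δ(5,1,6) = 1/858
Σ_t [0,0]: t=0:+1/14400 = 1/14400
(3j)²=6/143 [(5 1 6; 0 0 0)], sign=+1
Σ_t [0,0]: t=0:+1/28800 = 1/28800
(3j)²=7/286 [(5 1 6; 0 -1 1)], sign=-1
⇒ 4πI² = 63/143
I = (-1)√(63/143/(4π)) = -0.18723944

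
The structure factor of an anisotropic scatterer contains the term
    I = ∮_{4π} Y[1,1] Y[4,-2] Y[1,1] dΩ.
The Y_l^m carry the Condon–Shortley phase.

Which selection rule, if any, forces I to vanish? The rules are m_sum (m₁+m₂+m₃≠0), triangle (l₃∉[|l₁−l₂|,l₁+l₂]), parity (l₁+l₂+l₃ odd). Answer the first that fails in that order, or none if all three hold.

triangle

azimuthal sum: 1 − 2 + 1 = 0  ✓
3 ≤ 1 ≤ 5 (triangle on l)  ✗
L = 1 + 4 + 1 = 6 (even)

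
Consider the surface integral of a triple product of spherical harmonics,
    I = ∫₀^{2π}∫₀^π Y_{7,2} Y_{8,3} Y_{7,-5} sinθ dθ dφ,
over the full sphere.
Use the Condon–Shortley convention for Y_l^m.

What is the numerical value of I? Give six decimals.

Rules hold: Σm=0, L=22 even, 1≤7≤15.
N = 15·17·15 = 3825
Δ = 8!·6!·8!/23! = 1/22086194130
Racah Σ t=1..7: t=1:−1/18289152000 t=2:+1/248832000 t=3:−1/24883200 t=4:+1/11943936 t=5:−1/24883200 t=6:+1/248832000 t=7:−1/18289152000 = 11/975421440
⇒ 3j(7 8 7; 0 0 0)² = 1750/289731, sgn -1
Racah Σ t=3..5: t=3:−1/1393459200 t=4:+1/348364800 t=5:−1/746496000 = 17/20901888000
⇒ 3j(7 8 7; 2 3 -5)² = 34/5681, sgn +1
4πI² = N·(3j₀)²·(3jₘ)² = 4462500/32273761
I = -1·√(0.13827/4π) = -0.10489611

-0.104896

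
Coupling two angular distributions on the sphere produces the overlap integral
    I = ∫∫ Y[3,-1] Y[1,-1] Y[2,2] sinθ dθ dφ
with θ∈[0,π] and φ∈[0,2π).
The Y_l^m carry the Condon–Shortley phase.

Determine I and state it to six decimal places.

-0.082589

Rules hold: Σm=0, L=6 even, 2≤2≤4.
N = 7·3·5 = 105
Δ = 2!·4!·0!/7! = 1/105
Racah Σ t=1..1: t=1:−1/4 = -1/4
⇒ 3j(3 1 2; 0 0 0)² = 3/35, sgn -1
Racah Σ t=0..0: t=0:+1/48 = 1/48
⇒ 3j(3 1 2; -1 -1 2)² = 1/105, sgn +1
4πI² = N·(3j₀)²·(3jₘ)² = 3/35
I = -1·√(0.0857143/4π) = -0.08258890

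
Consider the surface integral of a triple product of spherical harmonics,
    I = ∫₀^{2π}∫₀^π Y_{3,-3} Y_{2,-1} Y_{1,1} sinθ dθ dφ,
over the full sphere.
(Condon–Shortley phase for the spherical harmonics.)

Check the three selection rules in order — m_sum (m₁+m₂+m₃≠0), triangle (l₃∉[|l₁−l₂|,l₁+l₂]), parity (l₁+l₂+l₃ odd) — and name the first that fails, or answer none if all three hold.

azimuthal sum: -3 − 1 + 1 = -3  ✗
1 ≤ 1 ≤ 5 (triangle on l)
L = 3 + 2 + 1 = 6 (even)

m_sum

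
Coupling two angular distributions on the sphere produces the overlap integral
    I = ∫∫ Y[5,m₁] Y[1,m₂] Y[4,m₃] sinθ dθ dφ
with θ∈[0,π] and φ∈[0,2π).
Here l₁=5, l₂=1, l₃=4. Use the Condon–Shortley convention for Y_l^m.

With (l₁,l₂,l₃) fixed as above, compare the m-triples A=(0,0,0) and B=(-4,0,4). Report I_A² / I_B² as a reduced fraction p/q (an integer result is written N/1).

25/9

Same 5,1,4: normalisation and zero-m 3j drop out of the ratio.
A: Δ: 2! 8! 0! / 11! → 1/495; sum: t=1:−1/576 = -1/576; 3j²(5 1 4; 0 0 0) = Δ·Π!·Σ² = 5/99  (sign -1)
B: Δ: 2! 8! 0! / 11! → 1/495; sum: t=1:−1/40320 = -1/40320; 3j²(5 1 4; -4 0 4) = Δ·Π!·Σ² = 1/55  (sign -1)
I_A²/I_B² = (5/99)/(1/55) = 25/9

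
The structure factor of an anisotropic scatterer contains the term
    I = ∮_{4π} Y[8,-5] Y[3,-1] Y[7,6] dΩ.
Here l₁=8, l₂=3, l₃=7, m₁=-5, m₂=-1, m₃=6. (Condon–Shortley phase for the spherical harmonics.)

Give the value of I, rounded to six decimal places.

Rules hold: Σm=0, L=18 even, 5≤7≤11.
N = 17·7·15 = 1785
Δ = 4!·12!·2!/19! = 1/5290740
Racah Σ t=1..3: t=1:−1/7257600 t=2:+1/2073600 t=3:−1/7257600 = 1/4838400
⇒ 3j(8 3 7; 0 0 0)² = 252/20995, sgn -1
Racah Σ t=1..2: t=1:−1/2874009600 t=2:+1/319334400 = 1/359251200
⇒ 3j(8 3 7; -5 -1 6)² = 1664/101745, sgn -1
4πI² = N·(3j₀)²·(3jₘ)² = 10752/30685
I = +1·√(0.350399/4π) = 0.16698468

0.166985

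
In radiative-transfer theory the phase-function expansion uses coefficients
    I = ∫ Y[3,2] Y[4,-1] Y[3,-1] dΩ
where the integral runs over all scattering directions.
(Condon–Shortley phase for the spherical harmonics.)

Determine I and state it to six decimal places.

Checks pass: Σm=0; 10 even; l₃=3∈[1,7].
(2·3+1)(2·4+1)(2·3+1) = 441
Δ: 4! 2! 4! / 11! → 1/34650
sum: t=1:−1/72 t=2:+1/16 t=3:−1/72 = 5/144
3j²(3 4 3; 0 0 0) = Δ·Π!·Σ² = 2/77  (sign -1)
sum: t=0:+1/144 t=1:−1/48 = -1/72
3j²(3 4 3; 2 -1 -1) = Δ·Π!·Σ² = 16/693  (sign -1)
combine: 4πI² = 441·2/77·16/693 = 32/121
take √, sign +1: I = 0.14506992

0.145070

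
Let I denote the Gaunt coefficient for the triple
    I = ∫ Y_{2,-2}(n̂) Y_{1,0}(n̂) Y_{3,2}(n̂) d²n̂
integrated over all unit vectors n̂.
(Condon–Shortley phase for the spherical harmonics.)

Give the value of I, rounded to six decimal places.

Checks pass: Σm=0; 6 even; l₃=3∈[1,3].
(2·2+1)(2·1+1)(2·3+1) = 105
Δ: 0! 4! 2! / 7! → 1/105
sum: t=0:+1/4 = 1/4
3j²(2 1 3; 0 0 0) = Δ·Π!·Σ² = 3/35  (sign -1)
sum: t=0:+1/24 = 1/24
3j²(2 1 3; -2 0 2) = Δ·Π!·Σ² = 1/21  (sign -1)
combine: 4πI² = 105·3/35·1/21 = 3/7
take √, sign +1: I = 0.18467439

0.184674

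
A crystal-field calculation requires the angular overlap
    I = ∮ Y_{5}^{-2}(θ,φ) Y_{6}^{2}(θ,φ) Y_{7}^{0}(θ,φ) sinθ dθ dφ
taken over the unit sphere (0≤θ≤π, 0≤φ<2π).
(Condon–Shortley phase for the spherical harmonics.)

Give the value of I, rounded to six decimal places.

Rules hold: Σm=0, L=18 even, 1≤7≤11.
N = 11·13·15 = 2145
Δ = 4!·6!·8!/19! = 1/174594420
Racah Σ t=0..4: t=0:+1/4147200 t=1:−1/207360 t=2:+1/82944 t=3:−1/207360 t=4:+1/4147200 = 1/345600
⇒ 3j(5 6 7; 0 0 0)² = 420/46189, sgn -1
Racah Σ t=1..4: t=1:−1/21772800 t=2:+1/691200 t=3:−1/207360 t=4:+1/497664 = -41/29030400
⇒ 3j(5 6 7; -2 2 0)² = 11767/1385670, sgn +1
4πI² = N·(3j₀)²·(3jₘ)² = 2471070/14919047
I = -1·√(0.165632/4π) = -0.11480665

-0.114807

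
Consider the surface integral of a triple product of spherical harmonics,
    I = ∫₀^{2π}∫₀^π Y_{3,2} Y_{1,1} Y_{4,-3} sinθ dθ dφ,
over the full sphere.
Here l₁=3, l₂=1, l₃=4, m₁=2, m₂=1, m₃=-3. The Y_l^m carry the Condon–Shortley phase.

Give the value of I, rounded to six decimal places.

-0.282095

Checks pass: Σm=0; 8 even; l₃=4∈[2,4].
(2·3+1)(2·1+1)(2·4+1) = 189
Δ: 0! 6! 2! / 9! → 1/252
sum: t=0:+1/36 = 1/36
3j²(3 1 4; 0 0 0) = Δ·Π!·Σ² = 4/63  (sign +1)
sum: t=0:+1/240 = 1/240
3j²(3 1 4; 2 1 -3) = Δ·Π!·Σ² = 1/12  (sign -1)
combine: 4πI² = 189·4/63·1/12 = 1/1
take √, sign -1: I = -0.28209479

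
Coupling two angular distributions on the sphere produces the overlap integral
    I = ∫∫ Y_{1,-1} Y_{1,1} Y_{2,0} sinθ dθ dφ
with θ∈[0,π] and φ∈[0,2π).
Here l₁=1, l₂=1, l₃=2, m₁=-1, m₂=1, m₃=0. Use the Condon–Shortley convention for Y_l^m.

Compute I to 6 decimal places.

0.126157

Checks pass: Σm=0; 4 even; l₃=2∈[0,2].
(2·1+1)(2·1+1)(2·2+1) = 45
Δ: 0! 2! 2! / 5! → 1/30
sum: t=0:+1/1 = 1/1
3j²(1 1 2; 0 0 0) = Δ·Π!·Σ² = 2/15  (sign +1)
sum: t=0:+1/4 = 1/4
3j²(1 1 2; -1 1 0) = Δ·Π!·Σ² = 1/30  (sign +1)
combine: 4πI² = 45·2/15·1/30 = 1/5
take √, sign +1: I = 0.12615663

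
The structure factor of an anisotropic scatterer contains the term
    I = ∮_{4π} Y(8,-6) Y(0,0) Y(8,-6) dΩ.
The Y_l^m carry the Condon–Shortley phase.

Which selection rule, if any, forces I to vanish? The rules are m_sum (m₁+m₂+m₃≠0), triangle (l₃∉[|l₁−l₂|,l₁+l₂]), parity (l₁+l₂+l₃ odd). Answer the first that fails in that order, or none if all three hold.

m₁+m₂+m₃ = -6 + 0 − 6 = -12  ✗
triangle: |8−0|=8 ≤ l₃=8 ≤ 8+0=8
parity: l₁+l₂+l₃ = 16 is even

m_sum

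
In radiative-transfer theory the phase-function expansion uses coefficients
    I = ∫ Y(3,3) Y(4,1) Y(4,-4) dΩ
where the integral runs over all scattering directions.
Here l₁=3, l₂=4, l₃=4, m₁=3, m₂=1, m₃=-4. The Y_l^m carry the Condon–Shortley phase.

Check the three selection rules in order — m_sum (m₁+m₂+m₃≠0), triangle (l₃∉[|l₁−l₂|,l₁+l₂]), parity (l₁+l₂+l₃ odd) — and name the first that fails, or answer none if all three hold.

azimuthal sum: 3 + 1 − 4 = 0  ✓
1 ≤ 4 ≤ 7 (triangle on l)  ✓
L = 3 + 4 + 4 = 11 (odd)  ✗

parity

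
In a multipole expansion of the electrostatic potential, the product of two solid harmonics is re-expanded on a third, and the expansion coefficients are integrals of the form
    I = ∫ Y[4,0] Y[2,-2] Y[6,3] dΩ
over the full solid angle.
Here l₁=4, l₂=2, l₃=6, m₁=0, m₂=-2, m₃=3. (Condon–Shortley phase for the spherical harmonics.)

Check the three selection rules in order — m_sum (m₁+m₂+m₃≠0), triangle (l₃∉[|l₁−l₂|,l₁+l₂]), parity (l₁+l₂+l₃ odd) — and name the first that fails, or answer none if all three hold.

m_sum

m₁+m₂+m₃ = 0 − 2 + 3 = 1  ✗
triangle: |4−2|=2 ≤ l₃=6 ≤ 4+2=6
parity: l₁+l₂+l₃ = 12 is even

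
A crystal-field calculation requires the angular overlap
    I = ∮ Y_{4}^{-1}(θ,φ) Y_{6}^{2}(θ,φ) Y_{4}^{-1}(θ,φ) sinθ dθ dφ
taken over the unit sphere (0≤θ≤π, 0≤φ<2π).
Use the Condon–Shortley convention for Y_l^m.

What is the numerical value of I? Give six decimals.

Rules hold: Σm=0, L=14 even, 2≤4≤10.
N = 9·13·9 = 1053
Δ = 6!·2!·6!/15! = 1/1261260
Racah Σ t=2..4: t=2:+1/4608 t=3:−1/1296 t=4:+1/4608 = -7/20736
⇒ 3j(4 6 4; 0 0 0)² = 20/1287, sgn -1
Racah Σ t=3..5: t=3:−1/8640 t=4:+1/2304 t=5:−1/8640 = 7/34560
⇒ 3j(4 6 4; -1 2 -1)² = 7/429, sgn -1
4πI² = N·(3j₀)²·(3jₘ)² = 420/1573
I = +1·√(0.267006/4π) = 0.14576570

0.145766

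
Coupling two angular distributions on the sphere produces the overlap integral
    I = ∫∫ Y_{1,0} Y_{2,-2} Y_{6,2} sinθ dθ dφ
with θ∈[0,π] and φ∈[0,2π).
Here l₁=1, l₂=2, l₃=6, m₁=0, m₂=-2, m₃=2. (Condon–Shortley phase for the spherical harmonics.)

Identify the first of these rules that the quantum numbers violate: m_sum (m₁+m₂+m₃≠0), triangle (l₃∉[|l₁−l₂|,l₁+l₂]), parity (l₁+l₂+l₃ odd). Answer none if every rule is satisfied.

Σmᵢ = 0  ✓
l₃∈[|l₁−l₂|,l₁+l₂]=[1,3], have l₃=6  ✗
Σlᵢ = 9 ⇒ odd

triangle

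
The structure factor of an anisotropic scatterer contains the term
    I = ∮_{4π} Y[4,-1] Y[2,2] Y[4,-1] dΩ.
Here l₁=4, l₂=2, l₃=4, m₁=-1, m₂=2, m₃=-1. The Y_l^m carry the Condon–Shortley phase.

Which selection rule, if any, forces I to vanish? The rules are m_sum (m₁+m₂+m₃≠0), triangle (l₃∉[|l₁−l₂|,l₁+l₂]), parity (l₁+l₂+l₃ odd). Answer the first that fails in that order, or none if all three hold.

azimuthal sum: -1 + 2 − 1 = 0  ✓
2 ≤ 4 ≤ 6 (triangle on l)  ✓
L = 4 + 2 + 4 = 10 (even)  ✓

none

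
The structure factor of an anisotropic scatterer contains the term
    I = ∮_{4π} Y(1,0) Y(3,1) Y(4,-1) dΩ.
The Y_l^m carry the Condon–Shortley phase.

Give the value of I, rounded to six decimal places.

-0.238414

Checks pass: Σm=0; 8 even; l₃=4∈[2,4].
(2·1+1)(2·3+1)(2·4+1) = 189
Δ: 0! 2! 6! / 9! → 1/252
sum: t=0:+1/36 = 1/36
3j²(1 3 4; 0 0 0) = Δ·Π!·Σ² = 4/63  (sign +1)
sum: t=0:+1/48 = 1/48
3j²(1 3 4; 0 1 -1) = Δ·Π!·Σ² = 5/84  (sign -1)
combine: 4πI² = 189·4/63·5/84 = 5/7
take √, sign -1: I = -0.23841361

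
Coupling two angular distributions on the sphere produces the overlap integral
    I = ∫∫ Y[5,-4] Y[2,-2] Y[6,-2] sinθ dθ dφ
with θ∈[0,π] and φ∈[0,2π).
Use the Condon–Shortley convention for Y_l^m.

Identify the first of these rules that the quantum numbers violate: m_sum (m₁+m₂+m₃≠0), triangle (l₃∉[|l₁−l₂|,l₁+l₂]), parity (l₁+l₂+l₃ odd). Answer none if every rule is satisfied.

m_sum

Σmᵢ = -8  ✗
l₃∈[|l₁−l₂|,l₁+l₂]=[3,7], have l₃=6
Σlᵢ = 13 ⇒ odd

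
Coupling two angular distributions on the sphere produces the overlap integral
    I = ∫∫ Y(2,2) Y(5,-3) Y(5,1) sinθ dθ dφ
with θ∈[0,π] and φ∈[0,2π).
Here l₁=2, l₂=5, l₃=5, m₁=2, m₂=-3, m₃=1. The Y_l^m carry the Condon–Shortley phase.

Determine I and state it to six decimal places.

Checks pass: Σm=0; 12 even; l₃=5∈[3,7].
(2·2+1)(2·5+1)(2·5+1) = 605
Δ: 2! 2! 8! / 13! → 1/38610
sum: t=0:+1/2880 t=1:−1/576 t=2:+1/2880 = -1/960
3j²(2 5 5; 0 0 0) = Δ·Π!·Σ² = 10/429  (sign +1)
sum: t=0:+1/5760 = 1/5760
3j²(2 5 5; 2 -3 1) = Δ·Π!·Σ² = 56/2145  (sign +1)
combine: 4πI² = 605·10/429·56/2145 = 560/1521
take √, sign +1: I = 0.17116875

0.171169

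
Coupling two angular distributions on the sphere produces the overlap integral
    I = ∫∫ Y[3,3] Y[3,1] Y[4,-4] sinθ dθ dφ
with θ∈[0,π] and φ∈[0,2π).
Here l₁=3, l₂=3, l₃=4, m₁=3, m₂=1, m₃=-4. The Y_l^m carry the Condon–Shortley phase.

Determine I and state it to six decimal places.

-0.166198

Rules hold: Σm=0, L=10 even, 0≤4≤6.
N = 7·7·9 = 441
Δ = 2!·4!·4!/11! = 1/34650
Racah Σ t=0..2: t=0:+1/72 t=1:−1/16 t=2:+1/72 = -5/144
⇒ 3j(3 3 4; 0 0 0)² = 2/77, sgn -1
Racah Σ t=0..0: t=0:+1/1152 = 1/1152
⇒ 3j(3 3 4; 3 1 -4)² = 1/33, sgn +1
4πI² = N·(3j₀)²·(3jₘ)² = 42/121
I = -1·√(0.347107/4π) = -0.16619847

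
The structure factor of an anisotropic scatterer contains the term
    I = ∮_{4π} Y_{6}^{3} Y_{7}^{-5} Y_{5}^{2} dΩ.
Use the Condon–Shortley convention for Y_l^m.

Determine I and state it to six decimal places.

Rules hold: Σm=0, L=18 even, 1≤5≤13.
N = 13·15·11 = 2145
Δ = 8!·4!·6!/19! = 1/174594420
Racah Σ t=2..6: t=2:+1/4147200 t=3:−1/207360 t=4:+1/82944 t=5:−1/207360 t=6:+1/4147200 = 1/345600
⇒ 3j(6 7 5; 0 0 0)² = 420/46189, sgn -1
Racah Σ t=0..2: t=0:+1/11612160 t=1:−1/2419200 t=2:+1/6220800 = -29/174182400
⇒ 3j(6 7 5; 3 -5 2)² = 841/83980, sgn +1
4πI² = N·(3j₀)²·(3jₘ)² = 264915/1356277
I = -1·√(0.195325/4π) = -0.12467350

-0.124673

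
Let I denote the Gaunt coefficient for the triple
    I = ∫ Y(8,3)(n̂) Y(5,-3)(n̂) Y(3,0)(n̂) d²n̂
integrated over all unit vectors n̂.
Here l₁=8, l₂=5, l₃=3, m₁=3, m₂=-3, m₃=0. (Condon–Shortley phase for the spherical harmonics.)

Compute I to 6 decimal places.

-0.170538

Rules hold: Σm=0, L=16 even, 3≤3≤13.
N = 17·11·7 = 1309
Δ = 10!·6!·0!/17! = 1/136136
Racah Σ t=5..5: t=5:−1/518400 = -1/518400
⇒ 3j(8 5 3; 0 0 0)² = 56/2431, sgn +1
Racah Σ t=2..2: t=2:+1/2903040 = 1/2903040
⇒ 3j(8 5 3; 3 -3 0)² = 75/6188, sgn -1
4πI² = N·(3j₀)²·(3jₘ)² = 1050/2873
I = -1·√(0.365472/4π) = -0.17053829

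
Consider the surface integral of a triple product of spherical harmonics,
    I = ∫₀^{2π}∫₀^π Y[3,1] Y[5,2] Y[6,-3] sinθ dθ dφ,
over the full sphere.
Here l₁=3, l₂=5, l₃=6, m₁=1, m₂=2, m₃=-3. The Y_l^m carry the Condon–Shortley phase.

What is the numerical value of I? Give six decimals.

m-sum 0 ✓  L=14 even ✓  2≤6≤8 ✓
Π(2lᵢ+1) = 7×11×13 = 1001
triangle coeff Δ(3,5,6) = 1/675675
Σ_t [0,2]: t=0:+1/8640 t=1:−1/2304 t=2:+1/8640 = -7/34560
(3j)²=7/429 [(3 5 6; 0 0 0)], sign=-1
Σ_t [0,2]: t=0:+1/40320 t=1:−1/8640 t=2:+1/34560 = -1/16128
(3j)²=18/1001 [(3 5 6; 1 2 -3)], sign=+1
⇒ 4πI² = 42/143
I = (-1)√(42/143/(4π)) = -0.15288036

-0.152880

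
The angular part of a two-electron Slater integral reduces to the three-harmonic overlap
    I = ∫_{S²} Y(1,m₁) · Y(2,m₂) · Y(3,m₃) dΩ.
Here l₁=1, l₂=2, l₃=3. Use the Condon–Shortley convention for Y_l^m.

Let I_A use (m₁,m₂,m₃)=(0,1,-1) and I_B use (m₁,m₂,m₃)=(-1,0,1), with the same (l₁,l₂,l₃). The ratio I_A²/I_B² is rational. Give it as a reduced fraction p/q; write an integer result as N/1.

4/3

l's match ⇒ only the (l;m) 3-j factors differ between A and B.
A: triangle coeff Δ(1,2,3) = 1/105; Σ_t [0,0]: t=0:+1/6 = 1/6; (3j)²=8/105 [(1 2 3; 0 1 -1)], sign=+1
B: triangle coeff Δ(1,2,3) = 1/105; Σ_t [0,0]: t=0:+1/8 = 1/8; (3j)²=2/35 [(1 2 3; -1 0 1)], sign=+1
I_A²/I_B² = (8/105)/(2/35) = 4/3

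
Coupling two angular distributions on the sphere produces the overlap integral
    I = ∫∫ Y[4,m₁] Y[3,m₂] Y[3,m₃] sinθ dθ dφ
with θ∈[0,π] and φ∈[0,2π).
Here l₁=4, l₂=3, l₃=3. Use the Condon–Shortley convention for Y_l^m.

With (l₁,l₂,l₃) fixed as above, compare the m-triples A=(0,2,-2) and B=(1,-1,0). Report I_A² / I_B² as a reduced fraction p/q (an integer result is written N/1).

Same 4,3,3: normalisation and zero-m 3j drop out of the ratio.
A: Δ: 4! 4! 2! / 11! → 1/34650; sum: t=3:−1/72 t=4:+1/576 = -7/576; 3j²(4 3 3; 0 2 -2) = Δ·Π!·Σ² = 7/198  (sign +1)
B: Δ: 4! 4! 2! / 11! → 1/34650; sum: t=0:+1/288 t=1:−1/24 t=2:+1/48 = -5/288; 3j²(4 3 3; 1 -1 0) = Δ·Π!·Σ² = 5/462  (sign +1)
I_A²/I_B² = (7/198)/(5/462) = 49/15

49/15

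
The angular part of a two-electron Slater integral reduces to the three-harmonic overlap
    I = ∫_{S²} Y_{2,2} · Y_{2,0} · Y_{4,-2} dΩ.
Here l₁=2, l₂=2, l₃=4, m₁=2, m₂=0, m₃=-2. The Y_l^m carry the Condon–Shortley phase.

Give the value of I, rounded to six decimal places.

Rules hold: Σm=0, L=8 even, 0≤4≤4.
N = 5·5·9 = 225
Δ = 0!·4!·4!/9! = 1/630
Racah Σ t=0..0: t=0:+1/16 = 1/16
⇒ 3j(2 2 4; 0 0 0)² = 2/35, sgn +1
Racah Σ t=0..0: t=0:+1/96 = 1/96
⇒ 3j(2 2 4; 2 0 -2)² = 1/42, sgn +1
4πI² = N·(3j₀)²·(3jₘ)² = 15/49
I = +1·√(0.306122/4π) = 0.15607835

0.156078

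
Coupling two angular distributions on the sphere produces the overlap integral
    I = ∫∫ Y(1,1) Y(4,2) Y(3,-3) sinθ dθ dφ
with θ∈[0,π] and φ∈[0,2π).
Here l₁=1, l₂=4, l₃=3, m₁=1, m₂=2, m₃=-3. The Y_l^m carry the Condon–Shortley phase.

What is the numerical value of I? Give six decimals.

0.061558

m-sum 0 ✓  L=8 even ✓  3≤3≤5 ✓
Π(2lᵢ+1) = 3×9×7 = 189
triangle coeff Δ(1,4,3) = 1/252
Σ_t [1,1]: t=1:−1/36 = -1/36
(3j)²=4/63 [(1 4 3; 0 0 0)], sign=+1
Σ_t [0,0]: t=0:+1/1440 = 1/1440
(3j)²=1/252 [(1 4 3; 1 2 -3)], sign=+1
⇒ 4πI² = 1/21
I = (+1)√(1/21/(4π)) = 0.06155813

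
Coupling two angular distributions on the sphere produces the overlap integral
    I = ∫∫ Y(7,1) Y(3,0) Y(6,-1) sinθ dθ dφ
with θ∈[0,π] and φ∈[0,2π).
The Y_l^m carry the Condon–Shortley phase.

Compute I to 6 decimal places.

m-sum 0 ✓  L=16 even ✓  4≤6≤10 ✓
Π(2lᵢ+1) = 15×7×13 = 1365
triangle coeff Δ(7,3,6) = 1/2042040
Σ_t [1,3]: t=1:−1/207360 t=2:+1/57600 t=3:−1/207360 = 1/129600
(3j)²=168/12155 [(7 3 6; 0 0 0)], sign=+1
Σ_t [1,3]: t=1:−1/172800 t=2:+1/69120 t=3:−1/362880 = 43/7257600
(3j)²=1849/170170 [(7 3 6; 1 0 -1)], sign=-1
⇒ 4πI² = 465948/2272985
I = (-1)√(465948/2272985/(4π)) = -0.12772194

-0.127722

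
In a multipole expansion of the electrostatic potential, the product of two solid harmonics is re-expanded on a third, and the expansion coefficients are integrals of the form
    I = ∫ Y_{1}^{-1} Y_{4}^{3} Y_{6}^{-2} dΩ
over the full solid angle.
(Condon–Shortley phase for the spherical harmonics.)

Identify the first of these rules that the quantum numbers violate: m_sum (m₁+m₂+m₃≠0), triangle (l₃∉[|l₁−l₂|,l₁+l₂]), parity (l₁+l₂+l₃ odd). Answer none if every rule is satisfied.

triangle

m₁+m₂+m₃ = -1 + 3 − 2 = 0  ✓
triangle: |1−4|=3 ≤ l₃=6 ≤ 1+4=5  ✗
parity: l₁+l₂+l₃ = 11 is odd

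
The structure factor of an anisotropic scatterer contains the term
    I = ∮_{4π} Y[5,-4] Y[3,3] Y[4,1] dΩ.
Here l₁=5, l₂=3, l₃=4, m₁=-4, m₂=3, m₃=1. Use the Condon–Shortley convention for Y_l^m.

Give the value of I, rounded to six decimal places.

Rules hold: Σm=0, L=12 even, 2≤4≤8.
N = 11·7·9 = 693
Δ = 4!·6!·2!/13! = 1/180180
Racah Σ t=1..3: t=1:−1/576 t=2:+1/144 t=3:−1/576 = 1/288
⇒ 3j(5 3 4; 0 0 0)² = 20/1001, sgn +1
Racah Σ t=4..4: t=4:+1/5760 = 1/5760
⇒ 3j(5 3 4; -4 3 1)² = 9/286, sgn -1
4πI² = N·(3j₀)²·(3jₘ)² = 810/1859
I = -1·√(0.435718/4π) = -0.18620781

-0.186208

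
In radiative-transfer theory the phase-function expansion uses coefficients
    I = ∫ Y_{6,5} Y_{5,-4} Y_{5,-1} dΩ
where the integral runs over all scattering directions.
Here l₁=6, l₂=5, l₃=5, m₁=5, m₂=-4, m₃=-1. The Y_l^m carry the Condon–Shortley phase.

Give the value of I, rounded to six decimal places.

Rules hold: Σm=0, L=16 even, 1≤5≤11.
N = 13·11·11 = 1573
Δ = 6!·6!·4!/17! = 1/28588560
Racah Σ t=1..5: t=1:−1/345600 t=2:+1/13824 t=3:−1/5184 t=4:+1/13824 t=5:−1/345600 = -7/129600
⇒ 3j(6 5 5; 0 0 0)² = 80/7293, sgn +1
Racah Σ t=0..1: t=0:+1/518400 t=1:−1/2073600 = 1/691200
⇒ 3j(6 5 5; 5 -4 -1)² = 81/4420, sgn +1
4πI² = N·(3j₀)²·(3jₘ)² = 1188/3757
I = +1·√(0.31621/4π) = 0.15862904

0.158629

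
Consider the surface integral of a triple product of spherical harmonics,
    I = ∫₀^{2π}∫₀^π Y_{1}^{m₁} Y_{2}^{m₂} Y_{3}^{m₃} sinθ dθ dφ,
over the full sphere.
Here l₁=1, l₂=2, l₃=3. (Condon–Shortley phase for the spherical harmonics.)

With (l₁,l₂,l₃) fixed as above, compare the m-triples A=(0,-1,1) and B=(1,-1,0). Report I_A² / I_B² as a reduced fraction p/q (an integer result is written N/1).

8/3

Shared (l₁,l₂,l₃)=(1,2,3): N and (l;000)² cancel in I_A²/I_B².
A: Δ = 0!·2!·4!/7! = 1/105; Racah Σ t=0..0: t=0:+1/6 = 1/6; ⇒ 3j(1 2 3; 0 -1 1)² = 8/105, sgn +1
B: Δ = 0!·2!·4!/7! = 1/105; Racah Σ t=0..0: t=0:+1/12 = 1/12; ⇒ 3j(1 2 3; 1 -1 0)² = 1/35, sgn -1
I_A²/I_B² = (8/105)/(1/35) = 8/3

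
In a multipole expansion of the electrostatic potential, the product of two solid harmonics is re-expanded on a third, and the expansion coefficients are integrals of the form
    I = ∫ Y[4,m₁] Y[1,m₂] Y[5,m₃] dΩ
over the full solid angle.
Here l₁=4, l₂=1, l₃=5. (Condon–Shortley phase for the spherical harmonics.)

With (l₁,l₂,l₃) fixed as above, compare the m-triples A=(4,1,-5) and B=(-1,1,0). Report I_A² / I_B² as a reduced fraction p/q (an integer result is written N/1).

9/2

l's match ⇒ only the (l;m) 3-j factors differ between A and B.
A: triangle coeff Δ(4,1,5) = 1/495; Σ_t [0,0]: t=0:+1/80640 = 1/80640; (3j)²=1/11 [(4 1 5; 4 1 -5)], sign=+1
B: triangle coeff Δ(4,1,5) = 1/495; Σ_t [0,0]: t=0:+1/1440 = 1/1440; (3j)²=2/99 [(4 1 5; -1 1 0)], sign=-1
I_A²/I_B² = (1/11)/(2/99) = 9/2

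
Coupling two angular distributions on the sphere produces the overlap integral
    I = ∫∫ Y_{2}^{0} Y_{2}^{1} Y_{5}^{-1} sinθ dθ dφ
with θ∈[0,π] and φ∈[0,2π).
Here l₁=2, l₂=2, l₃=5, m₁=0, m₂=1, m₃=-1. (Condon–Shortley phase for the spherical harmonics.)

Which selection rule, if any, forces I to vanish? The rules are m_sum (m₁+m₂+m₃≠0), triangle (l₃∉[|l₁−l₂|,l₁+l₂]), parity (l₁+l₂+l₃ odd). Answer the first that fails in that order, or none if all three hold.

triangle

azimuthal sum: 0 + 1 − 1 = 0  ✓
0 ≤ 5 ≤ 4 (triangle on l)  ✗
L = 2 + 2 + 5 = 9 (odd)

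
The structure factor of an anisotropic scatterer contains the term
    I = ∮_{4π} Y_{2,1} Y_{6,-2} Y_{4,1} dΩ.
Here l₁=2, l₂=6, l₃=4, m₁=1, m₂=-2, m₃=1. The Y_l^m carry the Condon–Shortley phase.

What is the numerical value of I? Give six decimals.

0.238034

m-sum 0 ✓  L=12 even ✓  4≤4≤8 ✓
Π(2lᵢ+1) = 5×13×9 = 585
triangle coeff Δ(2,6,4) = 1/6435
Σ_t [2,2]: t=2:+1/2304 = 1/2304
(3j)²=5/143 [(2 6 4; 0 0 0)], sign=+1
Σ_t [1,1]: t=1:−1/4320 = -1/4320
(3j)²=224/6435 [(2 6 4; 1 -2 1)], sign=+1
⇒ 4πI² = 1120/1573
I = (+1)√(1120/1573/(4π)) = 0.23803440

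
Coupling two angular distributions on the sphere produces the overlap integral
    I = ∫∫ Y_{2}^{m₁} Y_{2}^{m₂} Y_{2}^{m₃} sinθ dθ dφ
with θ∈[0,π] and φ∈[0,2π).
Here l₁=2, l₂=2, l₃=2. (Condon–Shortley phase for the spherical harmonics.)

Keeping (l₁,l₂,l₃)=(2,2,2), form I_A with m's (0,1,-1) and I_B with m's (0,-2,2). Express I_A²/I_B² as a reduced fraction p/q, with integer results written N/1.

1/4

Shared (l₁,l₂,l₃)=(2,2,2): N and (l;000)² cancel in I_A²/I_B².
A: Δ = 2!·2!·2!/7! = 1/630; Racah Σ t=1..2: t=1:−1/2 t=2:+1/4 = -1/4; ⇒ 3j(2 2 2; 0 1 -1)² = 1/70, sgn +1
B: Δ = 2!·2!·2!/7! = 1/630; Racah Σ t=0..0: t=0:+1/8 = 1/8; ⇒ 3j(2 2 2; 0 -2 2)² = 2/35, sgn +1
I_A²/I_B² = (1/70)/(2/35) = 1/4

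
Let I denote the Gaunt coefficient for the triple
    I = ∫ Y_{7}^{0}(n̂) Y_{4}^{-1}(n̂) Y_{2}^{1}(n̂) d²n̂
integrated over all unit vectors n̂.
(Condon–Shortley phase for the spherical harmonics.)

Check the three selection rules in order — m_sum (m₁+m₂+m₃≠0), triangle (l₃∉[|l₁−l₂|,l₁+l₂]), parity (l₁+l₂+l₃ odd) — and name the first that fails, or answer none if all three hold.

azimuthal sum: 0 − 1 + 1 = 0  ✓
3 ≤ 2 ≤ 11 (triangle on l)  ✗
L = 7 + 4 + 2 = 13 (odd)

triangle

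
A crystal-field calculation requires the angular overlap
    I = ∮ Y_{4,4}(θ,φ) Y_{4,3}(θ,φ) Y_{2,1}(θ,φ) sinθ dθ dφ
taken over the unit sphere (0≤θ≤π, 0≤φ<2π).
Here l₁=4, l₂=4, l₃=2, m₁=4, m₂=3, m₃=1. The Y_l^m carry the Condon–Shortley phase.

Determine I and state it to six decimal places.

0.000000

m-sum = 4 + 3 + 1 = 8 ≠ 0 ⇒ I = 0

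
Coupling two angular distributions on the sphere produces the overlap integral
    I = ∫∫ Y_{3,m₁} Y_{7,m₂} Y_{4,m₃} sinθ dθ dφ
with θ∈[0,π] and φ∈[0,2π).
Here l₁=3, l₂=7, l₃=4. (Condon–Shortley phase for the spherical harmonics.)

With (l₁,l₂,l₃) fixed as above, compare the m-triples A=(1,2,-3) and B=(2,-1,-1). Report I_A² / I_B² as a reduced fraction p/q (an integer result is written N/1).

15/28

Shared (l₁,l₂,l₃)=(3,7,4): N and (l;000)² cancel in I_A²/I_B².
A: Δ = 6!·0!·8!/15! = 1/45045; Racah Σ t=2..2: t=2:+1/241920 = 1/241920; ⇒ 3j(3 7 4; 1 2 -3)² = 4/1001, sgn -1
B: Δ = 6!·0!·8!/15! = 1/45045; Racah Σ t=1..1: t=1:−1/86400 = -1/86400; ⇒ 3j(3 7 4; 2 -1 -1)² = 16/2145, sgn +1
I_A²/I_B² = (4/1001)/(16/2145) = 15/28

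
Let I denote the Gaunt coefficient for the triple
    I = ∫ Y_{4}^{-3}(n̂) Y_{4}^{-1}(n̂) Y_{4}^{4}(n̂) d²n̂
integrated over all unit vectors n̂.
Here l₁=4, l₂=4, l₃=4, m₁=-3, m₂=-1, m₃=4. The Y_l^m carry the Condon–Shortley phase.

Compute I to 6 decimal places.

-0.168431

Rules hold: Σm=0, L=12 even, 0≤4≤8.
N = 9·9·9 = 729
Δ = 4!·4!·4!/13! = 1/450450
Racah Σ t=0..4: t=0:+1/13824 t=1:−1/216 t=2:+1/64 t=3:−1/216 t=4:+1/13824 = 5/768
⇒ 3j(4 4 4; 0 0 0)² = 18/1001, sgn +1
Racah Σ t=3..3: t=3:−1/3456 = -1/3456
⇒ 3j(4 4 4; -3 -1 4)² = 35/1287, sgn -1
4πI² = N·(3j₀)²·(3jₘ)² = 7290/20449
I = -1·√(0.356497/4π) = -0.16843130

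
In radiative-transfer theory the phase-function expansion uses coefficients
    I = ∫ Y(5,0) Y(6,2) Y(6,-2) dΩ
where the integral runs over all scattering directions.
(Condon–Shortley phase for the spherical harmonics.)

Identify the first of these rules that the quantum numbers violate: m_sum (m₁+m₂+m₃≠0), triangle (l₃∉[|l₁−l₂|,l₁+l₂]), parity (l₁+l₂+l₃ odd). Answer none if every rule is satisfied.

parity

m₁+m₂+m₃ = 0 + 2 − 2 = 0  ✓
triangle: |5−6|=1 ≤ l₃=6 ≤ 5+6=11  ✓
parity: l₁+l₂+l₃ = 17 is odd  ✗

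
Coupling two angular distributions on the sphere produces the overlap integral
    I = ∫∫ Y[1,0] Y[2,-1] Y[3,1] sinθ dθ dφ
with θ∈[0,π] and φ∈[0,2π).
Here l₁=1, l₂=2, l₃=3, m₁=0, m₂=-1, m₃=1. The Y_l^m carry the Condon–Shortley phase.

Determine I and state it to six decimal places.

-0.233597

Checks pass: Σm=0; 6 even; l₃=3∈[1,3].
(2·1+1)(2·2+1)(2·3+1) = 105
Δ: 0! 2! 4! / 7! → 1/105
sum: t=0:+1/4 = 1/4
3j²(1 2 3; 0 0 0) = Δ·Π!·Σ² = 3/35  (sign -1)
sum: t=0:+1/6 = 1/6
3j²(1 2 3; 0 -1 1) = Δ·Π!·Σ² = 8/105  (sign +1)
combine: 4πI² = 105·3/35·8/105 = 24/35
take √, sign -1: I = -0.23359668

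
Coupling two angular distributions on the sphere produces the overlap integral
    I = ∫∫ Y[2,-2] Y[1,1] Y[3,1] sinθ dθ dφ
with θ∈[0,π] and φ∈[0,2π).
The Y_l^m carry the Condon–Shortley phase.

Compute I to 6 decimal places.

-0.082589

m-sum 0 ✓  L=6 even ✓  1≤3≤3 ✓
Π(2lᵢ+1) = 5×3×7 = 105
triangle coeff Δ(2,1,3) = 1/105
Σ_t [0,0]: t=0:+1/4 = 1/4
(3j)²=3/35 [(2 1 3; 0 0 0)], sign=-1
Σ_t [0,0]: t=0:+1/48 = 1/48
(3j)²=1/105 [(2 1 3; -2 1 1)], sign=+1
⇒ 4πI² = 3/35
I = (-1)√(3/35/(4π)) = -0.08258890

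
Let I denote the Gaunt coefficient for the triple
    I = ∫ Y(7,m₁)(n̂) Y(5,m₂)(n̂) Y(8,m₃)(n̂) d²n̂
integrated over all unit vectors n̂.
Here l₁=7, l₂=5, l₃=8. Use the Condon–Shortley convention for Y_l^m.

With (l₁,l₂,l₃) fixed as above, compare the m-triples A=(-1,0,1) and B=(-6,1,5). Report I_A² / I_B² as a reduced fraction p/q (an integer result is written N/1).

15435/20449

l's match ⇒ only the (l;m) 3-j factors differ between A and B.
A: triangle coeff Δ(7,5,8) = 1/814773960; Σ_t [0,4]: t=0:+1/232243200 t=1:−1/8709120 t=2:+1/2488320 t=3:−1/4147200 t=4:+1/49766400 = 7/99532800; (3j)²=1715/369512 [(7 5 8; -1 0 1)], sign=-1
B: triangle coeff Δ(7,5,8) = 1/814773960; Σ_t [3,4]: t=3:−1/783820800 t=4:+1/418037760 = 1/895795200; (3j)²=143/23256 [(7 5 8; -6 1 5)], sign=-1
I_A²/I_B² = (1715/369512)/(143/23256) = 15435/20449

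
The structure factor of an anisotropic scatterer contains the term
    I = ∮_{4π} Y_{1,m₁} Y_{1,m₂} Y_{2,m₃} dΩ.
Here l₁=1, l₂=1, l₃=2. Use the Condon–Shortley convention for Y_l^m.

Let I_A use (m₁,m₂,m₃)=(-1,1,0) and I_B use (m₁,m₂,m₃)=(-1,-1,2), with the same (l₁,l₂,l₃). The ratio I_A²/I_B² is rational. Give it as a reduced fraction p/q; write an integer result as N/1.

Same 1,1,2: normalisation and zero-m 3j drop out of the ratio.
A: Δ: 0! 2! 2! / 5! → 1/30; sum: t=0:+1/4 = 1/4; 3j²(1 1 2; -1 1 0) = Δ·Π!·Σ² = 1/30  (sign +1)
B: Δ: 0! 2! 2! / 5! → 1/30; sum: t=0:+1/4 = 1/4; 3j²(1 1 2; -1 -1 2) = Δ·Π!·Σ² = 1/5  (sign +1)
I_A²/I_B² = (1/30)/(1/5) = 1/6

1/6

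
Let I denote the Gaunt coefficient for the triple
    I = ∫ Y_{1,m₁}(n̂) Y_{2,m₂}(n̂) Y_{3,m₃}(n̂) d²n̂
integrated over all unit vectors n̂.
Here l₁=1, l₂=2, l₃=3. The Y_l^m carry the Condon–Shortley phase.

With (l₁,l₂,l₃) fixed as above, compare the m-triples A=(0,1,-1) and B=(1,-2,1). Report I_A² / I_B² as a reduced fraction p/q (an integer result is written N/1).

8/1

Same 1,2,3: normalisation and zero-m 3j drop out of the ratio.
A: Δ: 0! 2! 4! / 7! → 1/105; sum: t=0:+1/6 = 1/6; 3j²(1 2 3; 0 1 -1) = Δ·Π!·Σ² = 8/105  (sign +1)
B: Δ: 0! 2! 4! / 7! → 1/105; sum: t=0:+1/48 = 1/48; 3j²(1 2 3; 1 -2 1) = Δ·Π!·Σ² = 1/105  (sign +1)
I_A²/I_B² = (8/105)/(1/105) = 8/1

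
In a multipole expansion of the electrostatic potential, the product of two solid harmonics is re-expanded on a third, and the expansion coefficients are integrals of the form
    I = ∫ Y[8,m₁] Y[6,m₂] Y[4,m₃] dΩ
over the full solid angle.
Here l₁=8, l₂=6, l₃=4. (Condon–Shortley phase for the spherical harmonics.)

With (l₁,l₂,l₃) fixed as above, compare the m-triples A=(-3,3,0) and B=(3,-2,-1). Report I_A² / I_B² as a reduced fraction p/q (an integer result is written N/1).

l's match ⇒ only the (l;m) 3-j factors differ between A and B.
A: triangle coeff Δ(8,6,4) = 1/23279256; Σ_t [7,9]: t=7:−1/2903040 t=8:+1/2903040 t=9:−1/34836480 = -1/34836480; (3j)²=25/117572 [(8 6 4; -3 3 0)], sign=-1
B: triangle coeff Δ(8,6,4) = 1/23279256; Σ_t [2,4]: t=2:+1/5806080 t=3:−1/1451520 t=4:+1/4147200 = -1/3628800; (3j)²=320/29393 [(8 6 4; 3 -2 -1)], sign=+1
I_A²/I_B² = (25/117572)/(320/29393) = 5/256

5/256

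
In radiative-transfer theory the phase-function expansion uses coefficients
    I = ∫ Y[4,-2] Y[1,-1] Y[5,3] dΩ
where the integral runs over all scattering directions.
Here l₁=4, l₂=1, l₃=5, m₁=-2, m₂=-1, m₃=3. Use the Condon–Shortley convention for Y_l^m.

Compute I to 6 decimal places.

Rules hold: Σm=0, L=10 even, 3≤5≤5.
N = 9·3·11 = 297
Δ = 0!·8!·2!/11! = 1/495
Racah Σ t=0..0: t=0:+1/576 = 1/576
⇒ 3j(4 1 5; 0 0 0)² = 5/99, sgn -1
Racah Σ t=0..0: t=0:+1/2880 = 1/2880
⇒ 3j(4 1 5; -2 -1 3)² = 28/495, sgn +1
4πI² = N·(3j₀)²·(3jₘ)² = 28/33
I = -1·√(0.848485/4π) = -0.25984664

-0.259847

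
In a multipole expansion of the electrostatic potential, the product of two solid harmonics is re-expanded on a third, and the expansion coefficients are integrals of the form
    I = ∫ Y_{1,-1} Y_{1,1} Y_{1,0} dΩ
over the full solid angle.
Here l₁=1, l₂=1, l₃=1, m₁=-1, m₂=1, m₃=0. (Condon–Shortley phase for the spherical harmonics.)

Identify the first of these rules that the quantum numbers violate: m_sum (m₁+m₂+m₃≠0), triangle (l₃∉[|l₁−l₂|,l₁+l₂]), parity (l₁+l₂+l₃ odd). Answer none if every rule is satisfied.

m₁+m₂+m₃ = -1 + 1 + 0 = 0  ✓
triangle: |1−1|=0 ≤ l₃=1 ≤ 1+1=2  ✓
parity: l₁+l₂+l₃ = 3 is odd  ✗

parity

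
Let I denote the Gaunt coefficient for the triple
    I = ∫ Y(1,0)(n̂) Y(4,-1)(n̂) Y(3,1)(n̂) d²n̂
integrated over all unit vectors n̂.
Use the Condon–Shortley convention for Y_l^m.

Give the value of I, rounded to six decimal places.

m-sum 0 ✓  L=8 even ✓  3≤3≤5 ✓
Π(2lᵢ+1) = 3×9×7 = 189
triangle coeff Δ(1,4,3) = 1/252
Σ_t [1,1]: t=1:−1/36 = -1/36
(3j)²=4/63 [(1 4 3; 0 0 0)], sign=+1
Σ_t [1,1]: t=1:−1/48 = -1/48
(3j)²=5/84 [(1 4 3; 0 -1 1)], sign=-1
⇒ 4πI² = 5/7
I = (-1)√(5/7/(4π)) = -0.23841361

-0.238414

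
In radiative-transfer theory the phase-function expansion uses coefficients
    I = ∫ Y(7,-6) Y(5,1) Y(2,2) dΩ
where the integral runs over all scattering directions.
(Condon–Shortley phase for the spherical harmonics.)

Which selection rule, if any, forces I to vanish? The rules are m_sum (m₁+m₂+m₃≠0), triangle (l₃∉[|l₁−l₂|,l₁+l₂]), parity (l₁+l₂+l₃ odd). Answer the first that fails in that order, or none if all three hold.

m_sum

Σmᵢ = -3  ✗
l₃∈[|l₁−l₂|,l₁+l₂]=[2,12], have l₃=2
Σlᵢ = 14 ⇒ even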